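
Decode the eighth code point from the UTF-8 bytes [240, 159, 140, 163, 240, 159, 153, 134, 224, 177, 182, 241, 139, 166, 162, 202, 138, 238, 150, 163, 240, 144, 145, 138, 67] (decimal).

Offset 0: leading byte 0xF0 = 11110000 → 4-byte char #1 = F0 9F 8C A3.
Offset 4: leading byte 0xF0 = 11110000 → 4-byte char #2 = F0 9F 99 86.
Offset 8: leading byte 0xE0 = 11100000 → 3-byte char #3 = E0 B1 B6.
Offset 11: leading byte 0xF1 = 11110001 → 4-byte char #4 = F1 8B A6 A2.
Offset 15: leading byte 0xCA = 11001010 → 2-byte char #5 = CA 8A.
Offset 17: leading byte 0xEE = 11101110 → 3-byte char #6 = EE 96 A3.
Offset 20: leading byte 0xF0 = 11110000 → 4-byte char #7 = F0 90 91 8A.
Offset 24: leading byte 0x43 = 01000011 → 1-byte char #8 = 43.
Leading byte 0x43 = 01000011 matches 0xxxxxxx → 1-byte sequence.
Byte 1: 0x43 = 01000011, payload 1000011 (7 bits).
Concatenate: 1000011 = 0x43 (7 bits → U+0043).

U+0043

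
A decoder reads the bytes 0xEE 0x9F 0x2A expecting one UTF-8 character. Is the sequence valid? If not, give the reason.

invalid (non-continuation byte where continuation expected)

Leading byte 0xEE = 11101110 → 3-byte form.
Byte 3 is 0x2A = 00101010, which is not 10xxxxxx — expected a continuation byte.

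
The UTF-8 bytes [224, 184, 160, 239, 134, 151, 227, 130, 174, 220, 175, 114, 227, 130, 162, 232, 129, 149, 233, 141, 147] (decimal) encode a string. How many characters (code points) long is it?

8

Byte at offset 0: 0xE0 = 11100000 → 3-byte char (#1). Advance 3.
Byte at offset 3: 0xEF = 11101111 → 3-byte char (#2). Advance 3.
Byte at offset 6: 0xE3 = 11100011 → 3-byte char (#3). Advance 3.
Byte at offset 9: 0xDC = 11011100 → 2-byte char (#4). Advance 2.
Byte at offset 11: 0x72 = 01110010 → 1-byte char (#5). Advance 1.
Byte at offset 12: 0xE3 = 11100011 → 3-byte char (#6). Advance 3.
Byte at offset 15: 0xE8 = 11101000 → 3-byte char (#7). Advance 3.
Byte at offset 18: 0xE9 = 11101001 → 3-byte char (#8). Advance 3.
Reached end at offset 21 after 8 code points.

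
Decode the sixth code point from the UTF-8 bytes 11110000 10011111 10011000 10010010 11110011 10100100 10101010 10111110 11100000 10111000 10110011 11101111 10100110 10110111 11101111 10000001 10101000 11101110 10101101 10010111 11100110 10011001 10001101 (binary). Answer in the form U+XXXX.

Offset 0: leading byte 0xF0 = 11110000 → 4-byte char #1 = F0 9F 98 92.
Offset 4: leading byte 0xF3 = 11110011 → 4-byte char #2 = F3 A4 AA BE.
Offset 8: leading byte 0xE0 = 11100000 → 3-byte char #3 = E0 B8 B3.
Offset 11: leading byte 0xEF = 11101111 → 3-byte char #4 = EF A6 B7.
Offset 14: leading byte 0xEF = 11101111 → 3-byte char #5 = EF 81 A8.
Offset 17: leading byte 0xEE = 11101110 → 3-byte char #6 = EE AD 97.
Leading byte 0xEE = 11101110 matches 1110xxxx → 3-byte sequence.
Byte 1: 0xEE = 11101110, payload 1110 (4 bits).
Byte 2: 0xAD = 10101101 (10xxxxxx ✓), payload 101101.
Byte 3: 0x97 = 10010111 (10xxxxxx ✓), payload 010111.
Concatenate: 1110101101010111 = 0xEB57 (16 bits → U+EB57).

U+EB57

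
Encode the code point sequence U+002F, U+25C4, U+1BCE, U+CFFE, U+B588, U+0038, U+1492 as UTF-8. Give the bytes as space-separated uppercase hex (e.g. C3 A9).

U+002F: 1-byte form → 2F.
U+25C4: 3-byte form → E2 97 84.
U+1BCE: 3-byte form → E1 AF 8E.
U+CFFE: 3-byte form → EC BF BE.
U+B588: 3-byte form → EB 96 88.
U+0038: 1-byte form → 38.
U+1492: 3-byte form → E1 92 92.
Concatenated (17 bytes): 2F E2 97 84 E1 AF 8E EC BF BE EB 96 88 38 E1 92 92.

2F E2 97 84 E1 AF 8E EC BF BE EB 96 88 38 E1 92 92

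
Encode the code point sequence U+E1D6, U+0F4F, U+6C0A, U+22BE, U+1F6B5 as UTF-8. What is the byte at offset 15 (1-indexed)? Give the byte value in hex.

1-indexed offset 15 is 0-indexed offset 14.
U+E1D6 → 3-byte form EE 87 96 at offsets 0–2.
U+0F4F → 3-byte form E0 BD 8F at offsets 3–5.
U+6C0A → 3-byte form E6 B0 8A at offsets 6–8.
U+22BE → 3-byte form E2 8A BE at offsets 9–11.
U+1F6B5 → 4-byte form F0 9F 9A B5 at offsets 12–15.
Offset 14 falls in char 5's range; it's byte 3 of F0 9F 9A B5 = 0x9A.

0x9A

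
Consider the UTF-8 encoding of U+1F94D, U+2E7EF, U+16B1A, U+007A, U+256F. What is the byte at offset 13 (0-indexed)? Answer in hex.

0xE2

U+1F94D → 4-byte form F0 9F A5 8D at offsets 0–3.
U+2E7EF → 4-byte form F0 AE 9F AF at offsets 4–7.
U+16B1A → 4-byte form F0 96 AC 9A at offsets 8–11.
U+007A → 1-byte form 7A at offsets 12–12.
U+256F → 3-byte form E2 95 AF at offsets 13–15.
Offset 13 falls in char 5's range; it's byte 1 of E2 95 AF = 0xE2.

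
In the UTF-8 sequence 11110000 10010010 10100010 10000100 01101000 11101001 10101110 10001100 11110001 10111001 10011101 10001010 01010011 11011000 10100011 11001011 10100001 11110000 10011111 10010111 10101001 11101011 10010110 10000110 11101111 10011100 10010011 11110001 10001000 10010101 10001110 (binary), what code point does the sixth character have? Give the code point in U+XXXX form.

U+0623

Offset 0: leading byte 0xF0 = 11110000 → 4-byte char #1 = F0 92 A2 84.
Offset 4: leading byte 0x68 = 01101000 → 1-byte char #2 = 68.
Offset 5: leading byte 0xE9 = 11101001 → 3-byte char #3 = E9 AE 8C.
Offset 8: leading byte 0xF1 = 11110001 → 4-byte char #4 = F1 B9 9D 8A.
Offset 12: leading byte 0x53 = 01010011 → 1-byte char #5 = 53.
Offset 13: leading byte 0xD8 = 11011000 → 2-byte char #6 = D8 A3.
Leading byte 0xD8 = 11011000 matches 110xxxxx → 2-byte sequence.
Byte 1: 0xD8 = 11011000, payload 11000 (5 bits).
Byte 2: 0xA3 = 10100011 (10xxxxxx ✓), payload 100011.
Concatenate: 11000100011 = 0x623 (11 bits → U+0623).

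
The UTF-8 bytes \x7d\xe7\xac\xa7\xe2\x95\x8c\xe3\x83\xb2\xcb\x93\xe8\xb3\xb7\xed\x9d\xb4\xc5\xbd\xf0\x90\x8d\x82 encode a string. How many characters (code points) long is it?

9

Byte at offset 0: 0x7D = 01111101 → 1-byte char (#1). Advance 1.
Byte at offset 1: 0xE7 = 11100111 → 3-byte char (#2). Advance 3.
Byte at offset 4: 0xE2 = 11100010 → 3-byte char (#3). Advance 3.
Byte at offset 7: 0xE3 = 11100011 → 3-byte char (#4). Advance 3.
Byte at offset 10: 0xCB = 11001011 → 2-byte char (#5). Advance 2.
Byte at offset 12: 0xE8 = 11101000 → 3-byte char (#6). Advance 3.
Byte at offset 15: 0xED = 11101101 → 3-byte char (#7). Advance 3.
Byte at offset 18: 0xC5 = 11000101 → 2-byte char (#8). Advance 2.
Byte at offset 20: 0xF0 = 11110000 → 4-byte char (#9). Advance 4.
Reached end at offset 24 after 9 code points.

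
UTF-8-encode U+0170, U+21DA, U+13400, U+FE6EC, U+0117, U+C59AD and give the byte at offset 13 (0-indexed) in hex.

U+0170 → 2-byte form C5 B0 at offsets 0–1.
U+21DA → 3-byte form E2 87 9A at offsets 2–4.
U+13400 → 4-byte form F0 93 90 80 at offsets 5–8.
U+FE6EC → 4-byte form F3 BE 9B AC at offsets 9–12.
U+0117 → 2-byte form C4 97 at offsets 13–14.
Offset 13 falls in char 5's range; it's byte 1 of C4 97 = 0xC4.

0xC4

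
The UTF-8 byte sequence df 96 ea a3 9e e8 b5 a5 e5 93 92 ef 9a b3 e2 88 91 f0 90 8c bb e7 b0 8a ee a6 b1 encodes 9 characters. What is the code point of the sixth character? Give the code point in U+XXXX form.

Offset 0: leading byte 0xDF = 11011111 → 2-byte char #1 = DF 96.
Offset 2: leading byte 0xEA = 11101010 → 3-byte char #2 = EA A3 9E.
Offset 5: leading byte 0xE8 = 11101000 → 3-byte char #3 = E8 B5 A5.
Offset 8: leading byte 0xE5 = 11100101 → 3-byte char #4 = E5 93 92.
Offset 11: leading byte 0xEF = 11101111 → 3-byte char #5 = EF 9A B3.
Offset 14: leading byte 0xE2 = 11100010 → 3-byte char #6 = E2 88 91.
Leading byte 0xE2 = 11100010 matches 1110xxxx → 3-byte sequence.
Byte 1: 0xE2 = 11100010, payload 0010 (4 bits).
Byte 2: 0x88 = 10001000 (10xxxxxx ✓), payload 001000.
Byte 3: 0x91 = 10010001 (10xxxxxx ✓), payload 010001.
Concatenate: 0010001000010001 = 0x2211 (16 bits → U+2211).

U+2211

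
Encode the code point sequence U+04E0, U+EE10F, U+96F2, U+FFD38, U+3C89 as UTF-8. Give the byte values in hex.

D3 A0 F3 AE 84 8F E9 9B B2 F3 BF B4 B8 E3 B2 89

U+04E0: 2-byte form → D3 A0.
U+EE10F: 4-byte form → F3 AE 84 8F.
U+96F2: 3-byte form → E9 9B B2.
U+FFD38: 4-byte form → F3 BF B4 B8.
U+3C89: 3-byte form → E3 B2 89.
Concatenated (16 bytes): D3 A0 F3 AE 84 8F E9 9B B2 F3 BF B4 B8 E3 B2 89.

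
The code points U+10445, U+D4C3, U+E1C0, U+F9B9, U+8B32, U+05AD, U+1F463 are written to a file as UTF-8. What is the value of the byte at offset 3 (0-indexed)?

0x85

U+10445 → 4-byte form F0 90 91 85 at offsets 0–3.
Offset 3 falls in char 1's range; it's byte 4 of F0 90 91 85 = 0x85.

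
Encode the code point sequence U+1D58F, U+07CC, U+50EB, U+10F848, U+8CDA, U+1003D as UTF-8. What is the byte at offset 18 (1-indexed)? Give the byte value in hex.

1-indexed offset 18 is 0-indexed offset 17.
U+1D58F → 4-byte form F0 9D 96 8F at offsets 0–3.
U+07CC → 2-byte form DF 8C at offsets 4–5.
U+50EB → 3-byte form E5 83 AB at offsets 6–8.
U+10F848 → 4-byte form F4 8F A1 88 at offsets 9–12.
U+8CDA → 3-byte form E8 B3 9A at offsets 13–15.
U+1003D → 4-byte form F0 90 80 BD at offsets 16–19.
Offset 17 falls in char 6's range; it's byte 2 of F0 90 80 BD = 0x90.

0x90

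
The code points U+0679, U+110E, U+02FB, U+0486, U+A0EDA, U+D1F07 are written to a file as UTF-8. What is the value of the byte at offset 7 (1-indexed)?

1-indexed offset 7 is 0-indexed offset 6.
U+0679 → 2-byte form D9 B9 at offsets 0–1.
U+110E → 3-byte form E1 84 8E at offsets 2–4.
U+02FB → 2-byte form CB BB at offsets 5–6.
Offset 6 falls in char 3's range; it's byte 2 of CB BB = 0xBB.

0xBB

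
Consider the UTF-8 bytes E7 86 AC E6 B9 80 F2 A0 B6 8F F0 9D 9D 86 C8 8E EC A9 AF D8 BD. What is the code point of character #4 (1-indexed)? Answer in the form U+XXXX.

U+1D746

Offset 0: leading byte 0xE7 = 11100111 → 3-byte char #1 = E7 86 AC.
Offset 3: leading byte 0xE6 = 11100110 → 3-byte char #2 = E6 B9 80.
Offset 6: leading byte 0xF2 = 11110010 → 4-byte char #3 = F2 A0 B6 8F.
Offset 10: leading byte 0xF0 = 11110000 → 4-byte char #4 = F0 9D 9D 86.
Leading byte 0xF0 = 11110000 matches 11110xxx → 4-byte sequence.
Byte 1: 0xF0 = 11110000, payload 000 (3 bits).
Byte 2: 0x9D = 10011101 (10xxxxxx ✓), payload 011101.
Byte 3: 0x9D = 10011101 (10xxxxxx ✓), payload 011101.
Byte 4: 0x86 = 10000110 (10xxxxxx ✓), payload 000110.
Concatenate: 000011101011101000110 = 0x1D746 (21 bits → U+1D746).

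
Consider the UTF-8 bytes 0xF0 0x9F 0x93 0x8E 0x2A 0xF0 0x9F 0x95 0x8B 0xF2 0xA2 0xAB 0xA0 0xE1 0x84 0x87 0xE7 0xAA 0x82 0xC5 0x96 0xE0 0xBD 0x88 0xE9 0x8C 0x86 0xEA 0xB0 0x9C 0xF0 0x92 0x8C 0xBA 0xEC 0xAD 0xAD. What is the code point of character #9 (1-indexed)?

U+9306

Offset 0: leading byte 0xF0 = 11110000 → 4-byte char #1 = F0 9F 93 8E.
Offset 4: leading byte 0x2A = 00101010 → 1-byte char #2 = 2A.
Offset 5: leading byte 0xF0 = 11110000 → 4-byte char #3 = F0 9F 95 8B.
Offset 9: leading byte 0xF2 = 11110010 → 4-byte char #4 = F2 A2 AB A0.
Offset 13: leading byte 0xE1 = 11100001 → 3-byte char #5 = E1 84 87.
Offset 16: leading byte 0xE7 = 11100111 → 3-byte char #6 = E7 AA 82.
Offset 19: leading byte 0xC5 = 11000101 → 2-byte char #7 = C5 96.
Offset 21: leading byte 0xE0 = 11100000 → 3-byte char #8 = E0 BD 88.
Offset 24: leading byte 0xE9 = 11101001 → 3-byte char #9 = E9 8C 86.
Leading byte 0xE9 = 11101001 matches 1110xxxx → 3-byte sequence.
Byte 1: 0xE9 = 11101001, payload 1001 (4 bits).
Byte 2: 0x8C = 10001100 (10xxxxxx ✓), payload 001100.
Byte 3: 0x86 = 10000110 (10xxxxxx ✓), payload 000110.
Concatenate: 1001001100000110 = 0x9306 (16 bits → U+9306).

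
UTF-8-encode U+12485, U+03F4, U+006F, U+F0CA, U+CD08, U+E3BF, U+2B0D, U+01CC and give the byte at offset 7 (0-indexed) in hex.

0xEF

U+12485 → 4-byte form F0 92 92 85 at offsets 0–3.
U+03F4 → 2-byte form CF B4 at offsets 4–5.
U+006F → 1-byte form 6F at offsets 6–6.
U+F0CA → 3-byte form EF 83 8A at offsets 7–9.
Offset 7 falls in char 4's range; it's byte 1 of EF 83 8A = 0xEF.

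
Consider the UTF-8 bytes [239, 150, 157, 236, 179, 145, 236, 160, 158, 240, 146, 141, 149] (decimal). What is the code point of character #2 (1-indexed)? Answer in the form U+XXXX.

Offset 0: leading byte 0xEF = 11101111 → 3-byte char #1 = EF 96 9D.
Offset 3: leading byte 0xEC = 11101100 → 3-byte char #2 = EC B3 91.
Leading byte 0xEC = 11101100 matches 1110xxxx → 3-byte sequence.
Byte 1: 0xEC = 11101100, payload 1100 (4 bits).
Byte 2: 0xB3 = 10110011 (10xxxxxx ✓), payload 110011.
Byte 3: 0x91 = 10010001 (10xxxxxx ✓), payload 010001.
Concatenate: 1100110011010001 = 0xCCD1 (16 bits → U+CCD1).

U+CCD1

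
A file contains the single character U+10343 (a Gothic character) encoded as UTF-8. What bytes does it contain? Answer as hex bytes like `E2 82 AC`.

F0 90 8D 83

U+10343 = 0x10343 = 66371 decimal. In range U+10000–U+10FFFF → 4-byte form: 11110xxx 10xxxxxx 10xxxxxx 10xxxxxx.
Binary (21 bits): 000010000001101000011.
Split 3+6+6+6: 000 | 010000 | 001101 | 000011.
Byte 1: 11110000 = 0xF0.
Byte 2: 10010000 = 0x90.
Byte 3: 10001101 = 0x8D.
Byte 4: 10000011 = 0x83.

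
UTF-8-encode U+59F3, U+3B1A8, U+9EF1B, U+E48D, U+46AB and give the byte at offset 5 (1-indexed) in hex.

0xBB

1-indexed offset 5 is 0-indexed offset 4.
U+59F3 → 3-byte form E5 A7 B3 at offsets 0–2.
U+3B1A8 → 4-byte form F0 BB 86 A8 at offsets 3–6.
Offset 4 falls in char 2's range; it's byte 2 of F0 BB 86 A8 = 0xBB.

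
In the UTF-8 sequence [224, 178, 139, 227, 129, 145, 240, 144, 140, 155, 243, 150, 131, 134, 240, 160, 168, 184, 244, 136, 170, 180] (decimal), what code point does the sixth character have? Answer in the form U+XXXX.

U+108AB4

Offset 0: leading byte 0xE0 = 11100000 → 3-byte char #1 = E0 B2 8B.
Offset 3: leading byte 0xE3 = 11100011 → 3-byte char #2 = E3 81 91.
Offset 6: leading byte 0xF0 = 11110000 → 4-byte char #3 = F0 90 8C 9B.
Offset 10: leading byte 0xF3 = 11110011 → 4-byte char #4 = F3 96 83 86.
Offset 14: leading byte 0xF0 = 11110000 → 4-byte char #5 = F0 A0 A8 B8.
Offset 18: leading byte 0xF4 = 11110100 → 4-byte char #6 = F4 88 AA B4.
Leading byte 0xF4 = 11110100 matches 11110xxx → 4-byte sequence.
Byte 1: 0xF4 = 11110100, payload 100 (3 bits).
Byte 2: 0x88 = 10001000 (10xxxxxx ✓), payload 001000.
Byte 3: 0xAA = 10101010 (10xxxxxx ✓), payload 101010.
Byte 4: 0xB4 = 10110100 (10xxxxxx ✓), payload 110100.
Concatenate: 100001000101010110100 = 0x108AB4 (21 bits → U+108AB4).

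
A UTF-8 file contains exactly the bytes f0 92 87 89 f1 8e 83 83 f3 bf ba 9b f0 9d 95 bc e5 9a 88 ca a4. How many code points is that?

Byte at offset 0: 0xF0 = 11110000 → 4-byte char (#1). Advance 4.
Byte at offset 4: 0xF1 = 11110001 → 4-byte char (#2). Advance 4.
Byte at offset 8: 0xF3 = 11110011 → 4-byte char (#3). Advance 4.
Byte at offset 12: 0xF0 = 11110000 → 4-byte char (#4). Advance 4.
Byte at offset 16: 0xE5 = 11100101 → 3-byte char (#5). Advance 3.
Byte at offset 19: 0xCA = 11001010 → 2-byte char (#6). Advance 2.
Reached end at offset 21 after 6 code points.

6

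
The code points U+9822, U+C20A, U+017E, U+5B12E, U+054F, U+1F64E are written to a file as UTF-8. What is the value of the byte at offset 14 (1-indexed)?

0x8F

1-indexed offset 14 is 0-indexed offset 13.
U+9822 → 3-byte form E9 A0 A2 at offsets 0–2.
U+C20A → 3-byte form EC 88 8A at offsets 3–5.
U+017E → 2-byte form C5 BE at offsets 6–7.
U+5B12E → 4-byte form F1 9B 84 AE at offsets 8–11.
U+054F → 2-byte form D5 8F at offsets 12–13.
Offset 13 falls in char 5's range; it's byte 2 of D5 8F = 0x8F.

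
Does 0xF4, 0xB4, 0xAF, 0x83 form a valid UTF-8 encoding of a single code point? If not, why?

Leading byte 0xF4 = 11110100 → 4-byte form.
Payload = 0x134BC3, which exceeds U+10FFFF, the maximum Unicode code point. (Leading bytes F5–FF, or F4 followed by ≥ 0x90, are invalid.)

invalid (encodes a value above U+10FFFF)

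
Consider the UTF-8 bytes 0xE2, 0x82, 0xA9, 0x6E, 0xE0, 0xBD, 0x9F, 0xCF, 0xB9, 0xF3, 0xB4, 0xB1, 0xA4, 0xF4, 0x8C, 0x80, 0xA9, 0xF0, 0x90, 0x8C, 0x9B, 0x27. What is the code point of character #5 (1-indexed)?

Offset 0: leading byte 0xE2 = 11100010 → 3-byte char #1 = E2 82 A9.
Offset 3: leading byte 0x6E = 01101110 → 1-byte char #2 = 6E.
Offset 4: leading byte 0xE0 = 11100000 → 3-byte char #3 = E0 BD 9F.
Offset 7: leading byte 0xCF = 11001111 → 2-byte char #4 = CF B9.
Offset 9: leading byte 0xF3 = 11110011 → 4-byte char #5 = F3 B4 B1 A4.
Leading byte 0xF3 = 11110011 matches 11110xxx → 4-byte sequence.
Byte 1: 0xF3 = 11110011, payload 011 (3 bits).
Byte 2: 0xB4 = 10110100 (10xxxxxx ✓), payload 110100.
Byte 3: 0xB1 = 10110001 (10xxxxxx ✓), payload 110001.
Byte 4: 0xA4 = 10100100 (10xxxxxx ✓), payload 100100.
Concatenate: 011110100110001100100 = 0xF4C64 (21 bits → U+F4C64).

U+F4C64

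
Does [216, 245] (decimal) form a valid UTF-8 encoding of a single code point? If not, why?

invalid (non-continuation byte where continuation expected)

Leading byte 0xD8 = 11011000 → 2-byte form.
Byte 2 is 0xF5 = 11110101, which is not 10xxxxxx — expected a continuation byte.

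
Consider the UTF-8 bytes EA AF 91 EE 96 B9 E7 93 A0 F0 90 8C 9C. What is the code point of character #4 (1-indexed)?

Offset 0: leading byte 0xEA = 11101010 → 3-byte char #1 = EA AF 91.
Offset 3: leading byte 0xEE = 11101110 → 3-byte char #2 = EE 96 B9.
Offset 6: leading byte 0xE7 = 11100111 → 3-byte char #3 = E7 93 A0.
Offset 9: leading byte 0xF0 = 11110000 → 4-byte char #4 = F0 90 8C 9C.
Leading byte 0xF0 = 11110000 matches 11110xxx → 4-byte sequence.
Byte 1: 0xF0 = 11110000, payload 000 (3 bits).
Byte 2: 0x90 = 10010000 (10xxxxxx ✓), payload 010000.
Byte 3: 0x8C = 10001100 (10xxxxxx ✓), payload 001100.
Byte 4: 0x9C = 10011100 (10xxxxxx ✓), payload 011100.
Concatenate: 000010000001100011100 = 0x1031C (21 bits → U+1031C).

U+1031C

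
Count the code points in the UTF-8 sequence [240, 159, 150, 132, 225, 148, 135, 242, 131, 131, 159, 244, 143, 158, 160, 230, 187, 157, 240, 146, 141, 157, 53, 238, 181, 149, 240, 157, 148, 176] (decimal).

Byte at offset 0: 0xF0 = 11110000 → 4-byte char (#1). Advance 4.
Byte at offset 4: 0xE1 = 11100001 → 3-byte char (#2). Advance 3.
Byte at offset 7: 0xF2 = 11110010 → 4-byte char (#3). Advance 4.
Byte at offset 11: 0xF4 = 11110100 → 4-byte char (#4). Advance 4.
Byte at offset 15: 0xE6 = 11100110 → 3-byte char (#5). Advance 3.
Byte at offset 18: 0xF0 = 11110000 → 4-byte char (#6). Advance 4.
Byte at offset 22: 0x35 = 00110101 → 1-byte char (#7). Advance 1.
Byte at offset 23: 0xEE = 11101110 → 3-byte char (#8). Advance 3.
Byte at offset 26: 0xF0 = 11110000 → 4-byte char (#9). Advance 4.
Reached end at offset 30 after 9 code points.

9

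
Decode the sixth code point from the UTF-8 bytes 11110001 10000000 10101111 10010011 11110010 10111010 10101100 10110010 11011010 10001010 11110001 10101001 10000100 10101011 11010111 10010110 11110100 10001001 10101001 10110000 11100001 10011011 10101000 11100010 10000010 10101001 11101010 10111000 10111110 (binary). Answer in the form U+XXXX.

U+109A70

Offset 0: leading byte 0xF1 = 11110001 → 4-byte char #1 = F1 80 AF 93.
Offset 4: leading byte 0xF2 = 11110010 → 4-byte char #2 = F2 BA AC B2.
Offset 8: leading byte 0xDA = 11011010 → 2-byte char #3 = DA 8A.
Offset 10: leading byte 0xF1 = 11110001 → 4-byte char #4 = F1 A9 84 AB.
Offset 14: leading byte 0xD7 = 11010111 → 2-byte char #5 = D7 96.
Offset 16: leading byte 0xF4 = 11110100 → 4-byte char #6 = F4 89 A9 B0.
Leading byte 0xF4 = 11110100 matches 11110xxx → 4-byte sequence.
Byte 1: 0xF4 = 11110100, payload 100 (3 bits).
Byte 2: 0x89 = 10001001 (10xxxxxx ✓), payload 001001.
Byte 3: 0xA9 = 10101001 (10xxxxxx ✓), payload 101001.
Byte 4: 0xB0 = 10110000 (10xxxxxx ✓), payload 110000.
Concatenate: 100001001101001110000 = 0x109A70 (21 bits → U+109A70).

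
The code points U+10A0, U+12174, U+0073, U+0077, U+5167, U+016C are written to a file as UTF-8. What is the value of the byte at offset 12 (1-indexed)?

0xA7

1-indexed offset 12 is 0-indexed offset 11.
U+10A0 → 3-byte form E1 82 A0 at offsets 0–2.
U+12174 → 4-byte form F0 92 85 B4 at offsets 3–6.
U+0073 → 1-byte form 73 at offsets 7–7.
U+0077 → 1-byte form 77 at offsets 8–8.
U+5167 → 3-byte form E5 85 A7 at offsets 9–11.
Offset 11 falls in char 5's range; it's byte 3 of E5 85 A7 = 0xA7.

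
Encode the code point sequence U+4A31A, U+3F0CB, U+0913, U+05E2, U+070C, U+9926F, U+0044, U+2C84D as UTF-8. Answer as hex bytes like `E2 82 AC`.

F1 8A 8C 9A F0 BF 83 8B E0 A4 93 D7 A2 DC 8C F2 99 89 AF 44 F0 AC A1 8D

U+4A31A: 4-byte form → F1 8A 8C 9A.
U+3F0CB: 4-byte form → F0 BF 83 8B.
U+0913: 3-byte form → E0 A4 93.
U+05E2: 2-byte form → D7 A2.
U+070C: 2-byte form → DC 8C.
U+9926F: 4-byte form → F2 99 89 AF.
U+0044: 1-byte form → 44.
U+2C84D: 4-byte form → F0 AC A1 8D.
Concatenated (24 bytes): F1 8A 8C 9A F0 BF 83 8B E0 A4 93 D7 A2 DC 8C F2 99 89 AF 44 F0 AC A1 8D.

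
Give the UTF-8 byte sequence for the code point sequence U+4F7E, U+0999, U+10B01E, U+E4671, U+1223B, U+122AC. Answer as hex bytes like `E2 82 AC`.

E4 BD BE E0 A6 99 F4 8B 80 9E F3 A4 99 B1 F0 92 88 BB F0 92 8A AC

U+4F7E: 3-byte form → E4 BD BE.
U+0999: 3-byte form → E0 A6 99.
U+10B01E: 4-byte form → F4 8B 80 9E.
U+E4671: 4-byte form → F3 A4 99 B1.
U+1223B: 4-byte form → F0 92 88 BB.
U+122AC: 4-byte form → F0 92 8A AC.
Concatenated (22 bytes): E4 BD BE E0 A6 99 F4 8B 80 9E F3 A4 99 B1 F0 92 88 BB F0 92 8A AC.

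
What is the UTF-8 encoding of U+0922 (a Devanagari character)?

U+0922 = 0x922 = 2338 decimal. In range U+0800–U+FFFF → 3-byte form: 1110xxxx 10xxxxxx 10xxxxxx.
Binary (16 bits): 0000100100100010.
Split 4+6+6: 0000 | 100100 | 100010.
Byte 1: 11100000 = 0xE0.
Byte 2: 10100100 = 0xA4.
Byte 3: 10100010 = 0xA2.

E0 A4 A2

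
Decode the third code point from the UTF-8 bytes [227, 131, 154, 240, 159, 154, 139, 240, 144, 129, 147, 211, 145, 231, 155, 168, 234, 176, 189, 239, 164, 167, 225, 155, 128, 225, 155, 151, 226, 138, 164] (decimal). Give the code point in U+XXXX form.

U+10053

Offset 0: leading byte 0xE3 = 11100011 → 3-byte char #1 = E3 83 9A.
Offset 3: leading byte 0xF0 = 11110000 → 4-byte char #2 = F0 9F 9A 8B.
Offset 7: leading byte 0xF0 = 11110000 → 4-byte char #3 = F0 90 81 93.
Leading byte 0xF0 = 11110000 matches 11110xxx → 4-byte sequence.
Byte 1: 0xF0 = 11110000, payload 000 (3 bits).
Byte 2: 0x90 = 10010000 (10xxxxxx ✓), payload 010000.
Byte 3: 0x81 = 10000001 (10xxxxxx ✓), payload 000001.
Byte 4: 0x93 = 10010011 (10xxxxxx ✓), payload 010011.
Concatenate: 000010000000001010011 = 0x10053 (21 bits → U+10053).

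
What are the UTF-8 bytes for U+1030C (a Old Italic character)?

F0 90 8C 8C

U+1030C = 0x1030C = 66316 decimal. In range U+10000–U+10FFFF → 4-byte form: 11110xxx 10xxxxxx 10xxxxxx 10xxxxxx.
Binary (21 bits): 000010000001100001100.
Split 3+6+6+6: 000 | 010000 | 001100 | 001100.
Byte 1: 11110000 = 0xF0.
Byte 2: 10010000 = 0x90.
Byte 3: 10001100 = 0x8C.
Byte 4: 10001100 = 0x8C.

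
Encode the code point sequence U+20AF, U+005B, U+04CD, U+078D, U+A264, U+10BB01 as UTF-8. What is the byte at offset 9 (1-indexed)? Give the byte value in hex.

0xEA

1-indexed offset 9 is 0-indexed offset 8.
U+20AF → 3-byte form E2 82 AF at offsets 0–2.
U+005B → 1-byte form 5B at offsets 3–3.
U+04CD → 2-byte form D3 8D at offsets 4–5.
U+078D → 2-byte form DE 8D at offsets 6–7.
U+A264 → 3-byte form EA 89 A4 at offsets 8–10.
Offset 8 falls in char 5's range; it's byte 1 of EA 89 A4 = 0xEA.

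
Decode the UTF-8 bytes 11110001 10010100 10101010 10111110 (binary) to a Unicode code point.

U+54ABE

Leading byte 0xF1 = 11110001 matches 11110xxx → 4-byte sequence.
Byte 1: 0xF1 = 11110001, payload 001 (3 bits).
Byte 2: 0x94 = 10010100 (10xxxxxx ✓), payload 010100.
Byte 3: 0xAA = 10101010 (10xxxxxx ✓), payload 101010.
Byte 4: 0xBE = 10111110 (10xxxxxx ✓), payload 111110.
Concatenate: 001010100101010111110 = 0x54ABE (21 bits → U+54ABE).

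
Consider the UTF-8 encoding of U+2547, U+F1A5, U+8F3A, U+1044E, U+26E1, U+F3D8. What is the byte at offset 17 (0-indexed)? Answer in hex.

0x8F

U+2547 → 3-byte form E2 95 87 at offsets 0–2.
U+F1A5 → 3-byte form EF 86 A5 at offsets 3–5.
U+8F3A → 3-byte form E8 BC BA at offsets 6–8.
U+1044E → 4-byte form F0 90 91 8E at offsets 9–12.
U+26E1 → 3-byte form E2 9B A1 at offsets 13–15.
U+F3D8 → 3-byte form EF 8F 98 at offsets 16–18.
Offset 17 falls in char 6's range; it's byte 2 of EF 8F 98 = 0x8F.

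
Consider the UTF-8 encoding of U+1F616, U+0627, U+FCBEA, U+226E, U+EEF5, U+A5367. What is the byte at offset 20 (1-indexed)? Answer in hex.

0xA7

1-indexed offset 20 is 0-indexed offset 19.
U+1F616 → 4-byte form F0 9F 98 96 at offsets 0–3.
U+0627 → 2-byte form D8 A7 at offsets 4–5.
U+FCBEA → 4-byte form F3 BC AF AA at offsets 6–9.
U+226E → 3-byte form E2 89 AE at offsets 10–12.
U+EEF5 → 3-byte form EE BB B5 at offsets 13–15.
U+A5367 → 4-byte form F2 A5 8D A7 at offsets 16–19.
Offset 19 falls in char 6's range; it's byte 4 of F2 A5 8D A7 = 0xA7.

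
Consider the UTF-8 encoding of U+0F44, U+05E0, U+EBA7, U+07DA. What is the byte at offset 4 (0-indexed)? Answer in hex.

U+0F44 → 3-byte form E0 BD 84 at offsets 0–2.
U+05E0 → 2-byte form D7 A0 at offsets 3–4.
Offset 4 falls in char 2's range; it's byte 2 of D7 A0 = 0xA0.

0xA0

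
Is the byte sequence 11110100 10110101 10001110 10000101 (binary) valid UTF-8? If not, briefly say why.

invalid (encodes a value above U+10FFFF)

Leading byte 0xF4 = 11110100 → 4-byte form.
Payload = 0x135385, which exceeds U+10FFFF, the maximum Unicode code point. (Leading bytes F5–FF, or F4 followed by ≥ 0x90, are invalid.)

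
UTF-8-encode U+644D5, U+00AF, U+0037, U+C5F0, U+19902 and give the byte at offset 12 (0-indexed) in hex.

0xA4

U+644D5 → 4-byte form F1 A4 93 95 at offsets 0–3.
U+00AF → 2-byte form C2 AF at offsets 4–5.
U+0037 → 1-byte form 37 at offsets 6–6.
U+C5F0 → 3-byte form EC 97 B0 at offsets 7–9.
U+19902 → 4-byte form F0 99 A4 82 at offsets 10–13.
Offset 12 falls in char 5's range; it's byte 3 of F0 99 A4 82 = 0xA4.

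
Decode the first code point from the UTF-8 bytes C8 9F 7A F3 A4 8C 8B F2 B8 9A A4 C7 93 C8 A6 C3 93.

Offset 0: leading byte 0xC8 = 11001000 → 2-byte char #1 = C8 9F.
Leading byte 0xC8 = 11001000 matches 110xxxxx → 2-byte sequence.
Byte 1: 0xC8 = 11001000, payload 01000 (5 bits).
Byte 2: 0x9F = 10011111 (10xxxxxx ✓), payload 011111.
Concatenate: 01000011111 = 0x21F (11 bits → U+021F).

U+021F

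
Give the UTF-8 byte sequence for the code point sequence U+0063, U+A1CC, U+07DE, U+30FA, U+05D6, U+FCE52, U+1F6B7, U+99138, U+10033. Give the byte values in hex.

U+0063: 1-byte form → 63.
U+A1CC: 3-byte form → EA 87 8C.
U+07DE: 2-byte form → DF 9E.
U+30FA: 3-byte form → E3 83 BA.
U+05D6: 2-byte form → D7 96.
U+FCE52: 4-byte form → F3 BC B9 92.
U+1F6B7: 4-byte form → F0 9F 9A B7.
U+99138: 4-byte form → F2 99 84 B8.
U+10033: 4-byte form → F0 90 80 B3.
Concatenated (27 bytes): 63 EA 87 8C DF 9E E3 83 BA D7 96 F3 BC B9 92 F0 9F 9A B7 F2 99 84 B8 F0 90 80 B3.

63 EA 87 8C DF 9E E3 83 BA D7 96 F3 BC B9 92 F0 9F 9A B7 F2 99 84 B8 F0 90 80 B3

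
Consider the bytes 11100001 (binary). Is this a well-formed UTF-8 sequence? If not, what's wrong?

invalid (sequence truncated)

Leading byte 0xE1 = 11100001 → 3-byte form, but only 1 byte is present.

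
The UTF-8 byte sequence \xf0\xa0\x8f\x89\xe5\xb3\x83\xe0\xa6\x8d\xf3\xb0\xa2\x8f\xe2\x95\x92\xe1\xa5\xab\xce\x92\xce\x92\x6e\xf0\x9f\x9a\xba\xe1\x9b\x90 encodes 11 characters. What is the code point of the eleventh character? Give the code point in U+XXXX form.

Offset 0: leading byte 0xF0 = 11110000 → 4-byte char #1 = F0 A0 8F 89.
Offset 4: leading byte 0xE5 = 11100101 → 3-byte char #2 = E5 B3 83.
Offset 7: leading byte 0xE0 = 11100000 → 3-byte char #3 = E0 A6 8D.
Offset 10: leading byte 0xF3 = 11110011 → 4-byte char #4 = F3 B0 A2 8F.
Offset 14: leading byte 0xE2 = 11100010 → 3-byte char #5 = E2 95 92.
Offset 17: leading byte 0xE1 = 11100001 → 3-byte char #6 = E1 A5 AB.
Offset 20: leading byte 0xCE = 11001110 → 2-byte char #7 = CE 92.
Offset 22: leading byte 0xCE = 11001110 → 2-byte char #8 = CE 92.
Offset 24: leading byte 0x6E = 01101110 → 1-byte char #9 = 6E.
Offset 25: leading byte 0xF0 = 11110000 → 4-byte char #10 = F0 9F 9A BA.
Offset 29: leading byte 0xE1 = 11100001 → 3-byte char #11 = E1 9B 90.
Leading byte 0xE1 = 11100001 matches 1110xxxx → 3-byte sequence.
Byte 1: 0xE1 = 11100001, payload 0001 (4 bits).
Byte 2: 0x9B = 10011011 (10xxxxxx ✓), payload 011011.
Byte 3: 0x90 = 10010000 (10xxxxxx ✓), payload 010000.
Concatenate: 0001011011010000 = 0x16D0 (16 bits → U+16D0).

U+16D0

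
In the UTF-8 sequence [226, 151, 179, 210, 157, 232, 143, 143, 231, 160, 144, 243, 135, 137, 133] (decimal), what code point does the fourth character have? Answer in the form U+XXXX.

Offset 0: leading byte 0xE2 = 11100010 → 3-byte char #1 = E2 97 B3.
Offset 3: leading byte 0xD2 = 11010010 → 2-byte char #2 = D2 9D.
Offset 5: leading byte 0xE8 = 11101000 → 3-byte char #3 = E8 8F 8F.
Offset 8: leading byte 0xE7 = 11100111 → 3-byte char #4 = E7 A0 90.
Leading byte 0xE7 = 11100111 matches 1110xxxx → 3-byte sequence.
Byte 1: 0xE7 = 11100111, payload 0111 (4 bits).
Byte 2: 0xA0 = 10100000 (10xxxxxx ✓), payload 100000.
Byte 3: 0x90 = 10010000 (10xxxxxx ✓), payload 010000.
Concatenate: 0111100000010000 = 0x7810 (16 bits → U+7810).

U+7810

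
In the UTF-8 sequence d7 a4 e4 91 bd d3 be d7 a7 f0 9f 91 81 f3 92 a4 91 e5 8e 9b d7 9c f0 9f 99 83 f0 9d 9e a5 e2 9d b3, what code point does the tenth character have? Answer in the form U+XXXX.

Offset 0: leading byte 0xD7 = 11010111 → 2-byte char #1 = D7 A4.
Offset 2: leading byte 0xE4 = 11100100 → 3-byte char #2 = E4 91 BD.
Offset 5: leading byte 0xD3 = 11010011 → 2-byte char #3 = D3 BE.
Offset 7: leading byte 0xD7 = 11010111 → 2-byte char #4 = D7 A7.
Offset 9: leading byte 0xF0 = 11110000 → 4-byte char #5 = F0 9F 91 81.
Offset 13: leading byte 0xF3 = 11110011 → 4-byte char #6 = F3 92 A4 91.
Offset 17: leading byte 0xE5 = 11100101 → 3-byte char #7 = E5 8E 9B.
Offset 20: leading byte 0xD7 = 11010111 → 2-byte char #8 = D7 9C.
Offset 22: leading byte 0xF0 = 11110000 → 4-byte char #9 = F0 9F 99 83.
Offset 26: leading byte 0xF0 = 11110000 → 4-byte char #10 = F0 9D 9E A5.
Leading byte 0xF0 = 11110000 matches 11110xxx → 4-byte sequence.
Byte 1: 0xF0 = 11110000, payload 000 (3 bits).
Byte 2: 0x9D = 10011101 (10xxxxxx ✓), payload 011101.
Byte 3: 0x9E = 10011110 (10xxxxxx ✓), payload 011110.
Byte 4: 0xA5 = 10100101 (10xxxxxx ✓), payload 100101.
Concatenate: 000011101011110100101 = 0x1D7A5 (21 bits → U+1D7A5).

U+1D7A5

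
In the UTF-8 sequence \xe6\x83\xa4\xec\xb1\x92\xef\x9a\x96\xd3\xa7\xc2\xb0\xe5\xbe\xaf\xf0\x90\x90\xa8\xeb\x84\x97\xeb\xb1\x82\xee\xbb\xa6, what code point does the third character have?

U+F696

Offset 0: leading byte 0xE6 = 11100110 → 3-byte char #1 = E6 83 A4.
Offset 3: leading byte 0xEC = 11101100 → 3-byte char #2 = EC B1 92.
Offset 6: leading byte 0xEF = 11101111 → 3-byte char #3 = EF 9A 96.
Leading byte 0xEF = 11101111 matches 1110xxxx → 3-byte sequence.
Byte 1: 0xEF = 11101111, payload 1111 (4 bits).
Byte 2: 0x9A = 10011010 (10xxxxxx ✓), payload 011010.
Byte 3: 0x96 = 10010110 (10xxxxxx ✓), payload 010110.
Concatenate: 1111011010010110 = 0xF696 (16 bits → U+F696).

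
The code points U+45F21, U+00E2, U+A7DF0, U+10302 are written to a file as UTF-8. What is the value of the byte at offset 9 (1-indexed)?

0xB7

1-indexed offset 9 is 0-indexed offset 8.
U+45F21 → 4-byte form F1 85 BC A1 at offsets 0–3.
U+00E2 → 2-byte form C3 A2 at offsets 4–5.
U+A7DF0 → 4-byte form F2 A7 B7 B0 at offsets 6–9.
Offset 8 falls in char 3's range; it's byte 3 of F2 A7 B7 B0 = 0xB7.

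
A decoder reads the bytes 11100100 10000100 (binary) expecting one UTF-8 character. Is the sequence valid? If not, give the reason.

Leading byte 0xE4 = 11100100 → 3-byte form, but only 2 bytes are present.

invalid (sequence truncated)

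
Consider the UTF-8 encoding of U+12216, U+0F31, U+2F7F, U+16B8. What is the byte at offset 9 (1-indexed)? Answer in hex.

0xBD

1-indexed offset 9 is 0-indexed offset 8.
U+12216 → 4-byte form F0 92 88 96 at offsets 0–3.
U+0F31 → 3-byte form E0 BC B1 at offsets 4–6.
U+2F7F → 3-byte form E2 BD BF at offsets 7–9.
Offset 8 falls in char 3's range; it's byte 2 of E2 BD BF = 0xBD.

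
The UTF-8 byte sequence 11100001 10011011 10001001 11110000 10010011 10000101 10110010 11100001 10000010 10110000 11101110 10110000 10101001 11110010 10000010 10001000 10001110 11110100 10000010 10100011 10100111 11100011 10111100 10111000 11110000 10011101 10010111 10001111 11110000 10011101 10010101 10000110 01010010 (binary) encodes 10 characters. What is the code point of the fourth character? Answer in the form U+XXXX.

U+EC29

Offset 0: leading byte 0xE1 = 11100001 → 3-byte char #1 = E1 9B 89.
Offset 3: leading byte 0xF0 = 11110000 → 4-byte char #2 = F0 93 85 B2.
Offset 7: leading byte 0xE1 = 11100001 → 3-byte char #3 = E1 82 B0.
Offset 10: leading byte 0xEE = 11101110 → 3-byte char #4 = EE B0 A9.
Leading byte 0xEE = 11101110 matches 1110xxxx → 3-byte sequence.
Byte 1: 0xEE = 11101110, payload 1110 (4 bits).
Byte 2: 0xB0 = 10110000 (10xxxxxx ✓), payload 110000.
Byte 3: 0xA9 = 10101001 (10xxxxxx ✓), payload 101001.
Concatenate: 1110110000101001 = 0xEC29 (16 bits → U+EC29).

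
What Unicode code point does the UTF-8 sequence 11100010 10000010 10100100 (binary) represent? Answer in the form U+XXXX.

U+20A4

Leading byte 0xE2 = 11100010 matches 1110xxxx → 3-byte sequence.
Byte 1: 0xE2 = 11100010, payload 0010 (4 bits).
Byte 2: 0x82 = 10000010 (10xxxxxx ✓), payload 000010.
Byte 3: 0xA4 = 10100100 (10xxxxxx ✓), payload 100100.
Concatenate: 0010000010100100 = 0x20A4 (16 bits → U+20A4).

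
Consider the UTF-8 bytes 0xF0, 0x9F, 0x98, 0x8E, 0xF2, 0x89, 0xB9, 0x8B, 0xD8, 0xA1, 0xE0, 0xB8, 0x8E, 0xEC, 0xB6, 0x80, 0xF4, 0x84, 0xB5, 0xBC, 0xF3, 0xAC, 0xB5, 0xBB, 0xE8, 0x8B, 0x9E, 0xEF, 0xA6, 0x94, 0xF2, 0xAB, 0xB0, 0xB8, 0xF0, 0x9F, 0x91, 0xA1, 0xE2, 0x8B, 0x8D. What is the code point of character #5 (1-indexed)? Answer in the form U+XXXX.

U+CD80

Offset 0: leading byte 0xF0 = 11110000 → 4-byte char #1 = F0 9F 98 8E.
Offset 4: leading byte 0xF2 = 11110010 → 4-byte char #2 = F2 89 B9 8B.
Offset 8: leading byte 0xD8 = 11011000 → 2-byte char #3 = D8 A1.
Offset 10: leading byte 0xE0 = 11100000 → 3-byte char #4 = E0 B8 8E.
Offset 13: leading byte 0xEC = 11101100 → 3-byte char #5 = EC B6 80.
Leading byte 0xEC = 11101100 matches 1110xxxx → 3-byte sequence.
Byte 1: 0xEC = 11101100, payload 1100 (4 bits).
Byte 2: 0xB6 = 10110110 (10xxxxxx ✓), payload 110110.
Byte 3: 0x80 = 10000000 (10xxxxxx ✓), payload 000000.
Concatenate: 1100110110000000 = 0xCD80 (16 bits → U+CD80).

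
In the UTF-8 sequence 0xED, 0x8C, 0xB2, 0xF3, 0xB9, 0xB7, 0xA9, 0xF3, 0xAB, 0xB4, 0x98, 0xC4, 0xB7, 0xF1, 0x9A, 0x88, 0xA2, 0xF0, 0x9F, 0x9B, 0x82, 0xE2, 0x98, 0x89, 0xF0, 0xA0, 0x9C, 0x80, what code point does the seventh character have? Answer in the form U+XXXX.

U+2609

Offset 0: leading byte 0xED = 11101101 → 3-byte char #1 = ED 8C B2.
Offset 3: leading byte 0xF3 = 11110011 → 4-byte char #2 = F3 B9 B7 A9.
Offset 7: leading byte 0xF3 = 11110011 → 4-byte char #3 = F3 AB B4 98.
Offset 11: leading byte 0xC4 = 11000100 → 2-byte char #4 = C4 B7.
Offset 13: leading byte 0xF1 = 11110001 → 4-byte char #5 = F1 9A 88 A2.
Offset 17: leading byte 0xF0 = 11110000 → 4-byte char #6 = F0 9F 9B 82.
Offset 21: leading byte 0xE2 = 11100010 → 3-byte char #7 = E2 98 89.
Leading byte 0xE2 = 11100010 matches 1110xxxx → 3-byte sequence.
Byte 1: 0xE2 = 11100010, payload 0010 (4 bits).
Byte 2: 0x98 = 10011000 (10xxxxxx ✓), payload 011000.
Byte 3: 0x89 = 10001001 (10xxxxxx ✓), payload 001001.
Concatenate: 0010011000001001 = 0x2609 (16 bits → U+2609).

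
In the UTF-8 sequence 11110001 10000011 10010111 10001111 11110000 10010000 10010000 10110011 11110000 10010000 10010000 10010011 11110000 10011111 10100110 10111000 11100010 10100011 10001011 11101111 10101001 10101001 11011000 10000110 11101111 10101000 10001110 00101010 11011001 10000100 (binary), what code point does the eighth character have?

U+FA0E

Offset 0: leading byte 0xF1 = 11110001 → 4-byte char #1 = F1 83 97 8F.
Offset 4: leading byte 0xF0 = 11110000 → 4-byte char #2 = F0 90 90 B3.
Offset 8: leading byte 0xF0 = 11110000 → 4-byte char #3 = F0 90 90 93.
Offset 12: leading byte 0xF0 = 11110000 → 4-byte char #4 = F0 9F A6 B8.
Offset 16: leading byte 0xE2 = 11100010 → 3-byte char #5 = E2 A3 8B.
Offset 19: leading byte 0xEF = 11101111 → 3-byte char #6 = EF A9 A9.
Offset 22: leading byte 0xD8 = 11011000 → 2-byte char #7 = D8 86.
Offset 24: leading byte 0xEF = 11101111 → 3-byte char #8 = EF A8 8E.
Leading byte 0xEF = 11101111 matches 1110xxxx → 3-byte sequence.
Byte 1: 0xEF = 11101111, payload 1111 (4 bits).
Byte 2: 0xA8 = 10101000 (10xxxxxx ✓), payload 101000.
Byte 3: 0x8E = 10001110 (10xxxxxx ✓), payload 001110.
Concatenate: 1111101000001110 = 0xFA0E (16 bits → U+FA0E).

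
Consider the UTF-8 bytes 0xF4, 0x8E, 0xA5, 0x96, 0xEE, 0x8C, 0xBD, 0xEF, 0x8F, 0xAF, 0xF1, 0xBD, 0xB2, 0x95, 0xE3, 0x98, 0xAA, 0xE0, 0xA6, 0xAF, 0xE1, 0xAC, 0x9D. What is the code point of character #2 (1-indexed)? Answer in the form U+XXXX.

Offset 0: leading byte 0xF4 = 11110100 → 4-byte char #1 = F4 8E A5 96.
Offset 4: leading byte 0xEE = 11101110 → 3-byte char #2 = EE 8C BD.
Leading byte 0xEE = 11101110 matches 1110xxxx → 3-byte sequence.
Byte 1: 0xEE = 11101110, payload 1110 (4 bits).
Byte 2: 0x8C = 10001100 (10xxxxxx ✓), payload 001100.
Byte 3: 0xBD = 10111101 (10xxxxxx ✓), payload 111101.
Concatenate: 1110001100111101 = 0xE33D (16 bits → U+E33D).

U+E33D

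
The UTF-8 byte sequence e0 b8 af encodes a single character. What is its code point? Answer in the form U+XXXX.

Leading byte 0xE0 = 11100000 matches 1110xxxx → 3-byte sequence.
Byte 1: 0xE0 = 11100000, payload 0000 (4 bits).
Byte 2: 0xB8 = 10111000 (10xxxxxx ✓), payload 111000.
Byte 3: 0xAF = 10101111 (10xxxxxx ✓), payload 101111.
Concatenate: 0000111000101111 = 0xE2F (16 bits → U+0E2F).

U+0E2F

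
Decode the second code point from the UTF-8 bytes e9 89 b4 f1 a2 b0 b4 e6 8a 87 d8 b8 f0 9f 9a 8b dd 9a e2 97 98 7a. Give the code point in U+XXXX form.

U+62C34

Offset 0: leading byte 0xE9 = 11101001 → 3-byte char #1 = E9 89 B4.
Offset 3: leading byte 0xF1 = 11110001 → 4-byte char #2 = F1 A2 B0 B4.
Leading byte 0xF1 = 11110001 matches 11110xxx → 4-byte sequence.
Byte 1: 0xF1 = 11110001, payload 001 (3 bits).
Byte 2: 0xA2 = 10100010 (10xxxxxx ✓), payload 100010.
Byte 3: 0xB0 = 10110000 (10xxxxxx ✓), payload 110000.
Byte 4: 0xB4 = 10110100 (10xxxxxx ✓), payload 110100.
Concatenate: 001100010110000110100 = 0x62C34 (21 bits → U+62C34).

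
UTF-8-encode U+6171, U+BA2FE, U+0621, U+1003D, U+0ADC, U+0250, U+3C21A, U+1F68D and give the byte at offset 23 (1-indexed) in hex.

0xF0

1-indexed offset 23 is 0-indexed offset 22.
U+6171 → 3-byte form E6 85 B1 at offsets 0–2.
U+BA2FE → 4-byte form F2 BA 8B BE at offsets 3–6.
U+0621 → 2-byte form D8 A1 at offsets 7–8.
U+1003D → 4-byte form F0 90 80 BD at offsets 9–12.
U+0ADC → 3-byte form E0 AB 9C at offsets 13–15.
U+0250 → 2-byte form C9 90 at offsets 16–17.
U+3C21A → 4-byte form F0 BC 88 9A at offsets 18–21.
U+1F68D → 4-byte form F0 9F 9A 8D at offsets 22–25.
Offset 22 falls in char 8's range; it's byte 1 of F0 9F 9A 8D = 0xF0.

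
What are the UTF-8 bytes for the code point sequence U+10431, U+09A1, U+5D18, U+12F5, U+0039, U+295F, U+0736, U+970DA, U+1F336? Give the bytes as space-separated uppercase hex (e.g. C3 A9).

F0 90 90 B1 E0 A6 A1 E5 B4 98 E1 8B B5 39 E2 A5 9F DC B6 F2 97 83 9A F0 9F 8C B6

U+10431: 4-byte form → F0 90 90 B1.
U+09A1: 3-byte form → E0 A6 A1.
U+5D18: 3-byte form → E5 B4 98.
U+12F5: 3-byte form → E1 8B B5.
U+0039: 1-byte form → 39.
U+295F: 3-byte form → E2 A5 9F.
U+0736: 2-byte form → DC B6.
U+970DA: 4-byte form → F2 97 83 9A.
U+1F336: 4-byte form → F0 9F 8C B6.
Concatenated (27 bytes): F0 90 90 B1 E0 A6 A1 E5 B4 98 E1 8B B5 39 E2 A5 9F DC B6 F2 97 83 9A F0 9F 8C B6.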